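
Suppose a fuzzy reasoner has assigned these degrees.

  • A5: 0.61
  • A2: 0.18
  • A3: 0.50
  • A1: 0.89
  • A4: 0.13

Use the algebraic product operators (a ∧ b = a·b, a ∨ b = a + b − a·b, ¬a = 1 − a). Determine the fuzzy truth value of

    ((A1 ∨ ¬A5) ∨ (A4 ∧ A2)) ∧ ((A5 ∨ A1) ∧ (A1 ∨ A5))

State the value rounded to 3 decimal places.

¬A5 = 1 − 0.6100 = 0.3900
A1 ∨ ¬A5 = a + b − a·b on (0.8900, 0.3900) = 0.9329
A4 ∧ A2 = a·b on (0.1300, 0.1800) = 0.0234
(A1 ∨ ¬A5) ∨ (A4 ∧ A2) = a + b − a·b on (0.9329, 0.0234) = 0.9345
A5 ∨ A1 = a + b − a·b on (0.6100, 0.8900) = 0.9571
A1 ∨ A5 = a + b − a·b on (0.8900, 0.6100) = 0.9571
(A5 ∨ A1) ∧ (A1 ∨ A5) = a·b on (0.9571, 0.9571) = 0.9160
((A1 ∨ ¬A5) ∨ (A4 ∧ A2)) ∧ ((A5 ∨ A1) ∧ (A1 ∨ A5)) = a·b on (0.9345, 0.9160) = 0.8560

0.856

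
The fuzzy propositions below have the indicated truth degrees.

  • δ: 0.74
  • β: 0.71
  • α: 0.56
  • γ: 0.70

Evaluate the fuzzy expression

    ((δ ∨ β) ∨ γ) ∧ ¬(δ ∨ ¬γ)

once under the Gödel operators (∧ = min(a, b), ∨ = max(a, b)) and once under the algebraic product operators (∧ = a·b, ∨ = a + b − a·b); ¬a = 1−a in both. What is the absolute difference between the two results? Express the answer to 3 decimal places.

Under Gödel:
  δ ∨ β = max(a, b) on (0.74, 0.71) = 0.74
  (δ ∨ β) ∨ γ = max(a, b) on (0.74, 0.70) = 0.74
  ¬γ = 1 − 0.70 = 0.30
  δ ∨ ¬γ = max(a, b) on (0.74, 0.30) = 0.74
  ¬(δ ∨ ¬γ) = 1 − 0.74 = 0.26
  ((δ ∨ β) ∨ γ) ∧ ¬(δ ∨ ¬γ) = min(a, b) on (0.74, 0.26) = 0.26
  → value = 0.2600
Under algebraic product:
  δ ∨ β = a + b − a·b on (0.7400, 0.7100) = 0.9246
  (δ ∨ β) ∨ γ = a + b − a·b on (0.9246, 0.7000) = 0.9774
  ¬γ = 1 − 0.7000 = 0.3000
  δ ∨ ¬γ = a + b − a·b on (0.7400, 0.3000) = 0.8180
  ¬(δ ∨ ¬γ) = 1 − 0.8180 = 0.1820
  ((δ ∨ β) ∨ γ) ∧ ¬(δ ∨ ¬γ) = a·b on (0.9774, 0.1820) = 0.1779
  → value = 0.1779
|0.2600 − 0.1779| = 0.082

0.082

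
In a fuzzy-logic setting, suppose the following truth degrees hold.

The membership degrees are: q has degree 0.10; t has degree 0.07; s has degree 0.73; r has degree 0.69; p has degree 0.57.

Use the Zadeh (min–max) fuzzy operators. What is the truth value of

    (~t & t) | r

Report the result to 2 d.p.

0.69

~t = 1 − 0.07 = 0.93
~t & t = min(a, b) on (0.93, 0.07) = 0.07
(~t & t) | r = max(a, b) on (0.07, 0.69) = 0.69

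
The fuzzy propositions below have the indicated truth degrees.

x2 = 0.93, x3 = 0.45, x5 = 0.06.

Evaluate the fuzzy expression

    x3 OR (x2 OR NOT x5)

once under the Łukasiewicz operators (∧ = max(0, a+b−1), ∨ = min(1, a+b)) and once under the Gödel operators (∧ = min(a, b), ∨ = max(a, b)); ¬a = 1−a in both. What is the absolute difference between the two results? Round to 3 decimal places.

0.060

Under Łukasiewicz:
  NOT x5 = 1 − 0.06 = 0.94
  x2 OR NOT x5 = min(1, a+b) on (0.93, 0.94) = 1.00
  x3 OR (x2 OR NOT x5) = min(1, a+b) on (0.45, 1.00) = 1.00
  → value = 1.0000
Under Gödel:
  NOT x5 = 1 − 0.06 = 0.94
  x2 OR NOT x5 = max(a, b) on (0.93, 0.94) = 0.94
  x3 OR (x2 OR NOT x5) = max(a, b) on (0.45, 0.94) = 0.94
  → value = 0.9400
|1.0000 − 0.9400| = 0.060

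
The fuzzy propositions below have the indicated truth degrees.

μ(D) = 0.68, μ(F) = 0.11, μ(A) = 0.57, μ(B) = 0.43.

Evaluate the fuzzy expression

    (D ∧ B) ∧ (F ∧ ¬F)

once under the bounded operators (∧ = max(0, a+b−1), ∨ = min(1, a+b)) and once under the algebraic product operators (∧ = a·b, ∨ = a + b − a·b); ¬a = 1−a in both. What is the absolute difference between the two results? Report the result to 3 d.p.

0.029

Under bounded:
  D ∧ B = max(0, a+b−1) on (0.68, 0.43) = 0.11
  ¬F = 1 − 0.11 = 0.89
  F ∧ ¬F = max(0, a+b−1) on (0.11, 0.89) = 0.00
  (D ∧ B) ∧ (F ∧ ¬F) = max(0, a+b−1) on (0.11, 0.00) = 0.00
  → value = 0.0000
Under algebraic product:
  D ∧ B = a·b on (0.6800, 0.4300) = 0.2924
  ¬F = 1 − 0.1100 = 0.8900
  F ∧ ¬F = a·b on (0.1100, 0.8900) = 0.0979
  (D ∧ B) ∧ (F ∧ ¬F) = a·b on (0.2924, 0.0979) = 0.0286
  → value = 0.0286
|0.0000 − 0.0286| = 0.029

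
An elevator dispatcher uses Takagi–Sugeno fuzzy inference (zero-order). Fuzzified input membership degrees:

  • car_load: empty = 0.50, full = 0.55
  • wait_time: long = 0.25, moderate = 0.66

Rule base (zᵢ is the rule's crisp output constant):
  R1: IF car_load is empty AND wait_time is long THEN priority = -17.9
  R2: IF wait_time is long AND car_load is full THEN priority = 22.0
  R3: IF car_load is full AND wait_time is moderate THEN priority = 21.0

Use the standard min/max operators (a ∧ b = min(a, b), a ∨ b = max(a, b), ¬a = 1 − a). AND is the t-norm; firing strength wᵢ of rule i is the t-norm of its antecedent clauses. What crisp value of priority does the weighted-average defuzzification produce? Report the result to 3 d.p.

11.976

R1 (z=-17.9): empty=0.50, long=0.25; AND[min(a, b)] → w = 0.25
R2 (z=22.0): long=0.25, full=0.55; AND[min(a, b)] → w = 0.25
R3 (z=21.0): full=0.55, moderate=0.66; AND[min(a, b)] → w = 0.55
Weighted average = (0.25·-17.9 + 0.25·22.0 + 0.55·21.0) / (0.25 + 0.25 + 0.55)
  = 12.5750 / 1.0500 = 11.976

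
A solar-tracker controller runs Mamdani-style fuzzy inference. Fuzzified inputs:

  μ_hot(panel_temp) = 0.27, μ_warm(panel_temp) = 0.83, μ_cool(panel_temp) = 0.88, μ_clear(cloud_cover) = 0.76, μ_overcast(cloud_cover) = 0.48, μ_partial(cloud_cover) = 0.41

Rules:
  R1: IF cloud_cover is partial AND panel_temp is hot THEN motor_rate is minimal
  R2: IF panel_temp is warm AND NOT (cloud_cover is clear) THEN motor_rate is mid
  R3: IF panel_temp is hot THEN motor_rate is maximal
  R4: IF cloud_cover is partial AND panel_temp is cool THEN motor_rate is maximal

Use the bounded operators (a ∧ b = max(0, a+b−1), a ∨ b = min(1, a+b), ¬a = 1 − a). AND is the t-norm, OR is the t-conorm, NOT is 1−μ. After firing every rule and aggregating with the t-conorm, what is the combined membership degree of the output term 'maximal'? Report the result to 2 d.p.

0.56

R1: partial=0.41, hot=0.27; AND[max(0, a+b−1)] → w = 0.00
R2: warm=0.83, ¬clear=1−0.76=0.24; AND[max(0, a+b−1)] → w = 0.07
R3: hot=0.27 → w = 0.27
R4: partial=0.41, cool=0.88; AND[max(0, a+b−1)] → w = 0.29
Rules with consequent 'maximal': {R3, R4} → strengths 0.27, 0.29
Aggregate via t-conorm [min(1, a+b)]: 0.56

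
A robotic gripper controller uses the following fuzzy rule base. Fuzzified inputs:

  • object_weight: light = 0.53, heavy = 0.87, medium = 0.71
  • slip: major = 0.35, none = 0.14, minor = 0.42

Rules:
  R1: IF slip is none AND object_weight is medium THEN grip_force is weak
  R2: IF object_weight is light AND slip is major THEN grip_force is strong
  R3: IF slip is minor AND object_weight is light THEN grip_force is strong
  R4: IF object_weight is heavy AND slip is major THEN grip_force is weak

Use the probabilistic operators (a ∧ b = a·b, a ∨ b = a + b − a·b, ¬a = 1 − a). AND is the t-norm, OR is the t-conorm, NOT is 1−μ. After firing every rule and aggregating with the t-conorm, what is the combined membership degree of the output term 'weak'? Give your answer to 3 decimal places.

R1: none=0.14, medium=0.71; AND[a·b] → w = 0.0994
R2: light=0.53, major=0.35; AND[a·b] → w = 0.1855
R3: minor=0.42, light=0.53; AND[a·b] → w = 0.2226
R4: heavy=0.87, major=0.35; AND[a·b] → w = 0.3045
Rules with consequent 'weak': {R1, R4} → strengths 0.0994, 0.3045
Aggregate via t-conorm [a + b − a·b]: 0.3736

0.374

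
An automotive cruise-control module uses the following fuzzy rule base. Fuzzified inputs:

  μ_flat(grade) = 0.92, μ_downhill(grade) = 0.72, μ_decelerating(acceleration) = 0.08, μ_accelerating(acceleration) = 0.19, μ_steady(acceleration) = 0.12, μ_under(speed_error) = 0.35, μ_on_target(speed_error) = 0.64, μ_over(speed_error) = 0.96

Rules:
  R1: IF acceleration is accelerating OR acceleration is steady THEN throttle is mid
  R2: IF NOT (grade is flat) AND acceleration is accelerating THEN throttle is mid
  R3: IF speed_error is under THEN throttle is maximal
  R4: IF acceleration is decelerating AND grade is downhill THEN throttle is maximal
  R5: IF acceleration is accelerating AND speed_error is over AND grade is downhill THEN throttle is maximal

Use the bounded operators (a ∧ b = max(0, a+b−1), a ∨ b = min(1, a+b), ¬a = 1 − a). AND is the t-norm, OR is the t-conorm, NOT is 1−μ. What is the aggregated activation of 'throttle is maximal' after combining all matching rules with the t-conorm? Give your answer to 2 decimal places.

R1: accelerating=0.19, steady=0.12; OR[min(1, a+b)] → w = 0.31
R2: ¬flat=1−0.92=0.08, accelerating=0.19; AND[max(0, a+b−1)] → w = 0.00
R3: under=0.35 → w = 0.35
R4: decelerating=0.08, downhill=0.72; AND[max(0, a+b−1)] → w = 0.00
R5: accelerating=0.19, over=0.96, downhill=0.72; AND[max(0, a+b−1)] → w = 0.00
Rules with consequent 'maximal': {R3, R4, R5} → strengths 0.35, 0.00, 0.00
Aggregate via t-conorm [min(1, a+b)]: 0.35

0.35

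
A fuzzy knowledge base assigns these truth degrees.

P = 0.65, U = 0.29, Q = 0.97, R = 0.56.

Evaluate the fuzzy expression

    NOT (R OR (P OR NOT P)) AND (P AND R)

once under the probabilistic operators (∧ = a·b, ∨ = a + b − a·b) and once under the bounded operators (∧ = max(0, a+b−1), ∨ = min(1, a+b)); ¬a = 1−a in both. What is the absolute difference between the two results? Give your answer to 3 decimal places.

0.036

Under probabilistic:
  NOT P = 1 − 0.6500 = 0.3500
  P OR NOT P = a + b − a·b on (0.6500, 0.3500) = 0.7725
  R OR (P OR NOT P) = a + b − a·b on (0.5600, 0.7725) = 0.8999
  NOT (R OR (P OR NOT P)) = 1 − 0.8999 = 0.1001
  P AND R = a·b on (0.6500, 0.5600) = 0.3640
  NOT (R OR (P OR NOT P)) AND (P AND R) = a·b on (0.1001, 0.3640) = 0.0364
  → value = 0.0364
Under bounded:
  NOT P = 1 − 0.65 = 0.35
  P OR NOT P = min(1, a+b) on (0.65, 0.35) = 1.00
  R OR (P OR NOT P) = min(1, a+b) on (0.56, 1.00) = 1.00
  NOT (R OR (P OR NOT P)) = 1 − 1.00 = 0.00
  P AND R = max(0, a+b−1) on (0.65, 0.56) = 0.21
  NOT (R OR (P OR NOT P)) AND (P AND R) = max(0, a+b−1) on (0.00, 0.21) = 0.00
  → value = 0.0000
|0.0364 − 0.0000| = 0.036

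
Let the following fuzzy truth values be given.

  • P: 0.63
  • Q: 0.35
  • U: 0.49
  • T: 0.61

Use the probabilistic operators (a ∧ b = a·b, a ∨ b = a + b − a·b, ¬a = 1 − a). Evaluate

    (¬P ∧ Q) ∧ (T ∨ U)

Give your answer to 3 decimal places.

0.104

¬P = 1 − 0.6300 = 0.3700
¬P ∧ Q = a·b on (0.3700, 0.3500) = 0.1295
T ∨ U = a + b − a·b on (0.6100, 0.4900) = 0.8011
(¬P ∧ Q) ∧ (T ∨ U) = a·b on (0.1295, 0.8011) = 0.1037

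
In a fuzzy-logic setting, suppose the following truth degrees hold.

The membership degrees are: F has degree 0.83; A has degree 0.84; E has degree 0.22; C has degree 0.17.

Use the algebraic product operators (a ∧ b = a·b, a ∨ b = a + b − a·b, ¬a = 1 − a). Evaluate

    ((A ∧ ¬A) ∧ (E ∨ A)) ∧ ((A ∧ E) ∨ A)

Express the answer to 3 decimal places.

0.102

¬A = 1 − 0.8400 = 0.1600
A ∧ ¬A = a·b on (0.8400, 0.1600) = 0.1344
E ∨ A = a + b − a·b on (0.2200, 0.8400) = 0.8752
(A ∧ ¬A) ∧ (E ∨ A) = a·b on (0.1344, 0.8752) = 0.1176
A ∧ E = a·b on (0.8400, 0.2200) = 0.1848
(A ∧ E) ∨ A = a + b − a·b on (0.1848, 0.8400) = 0.8696
((A ∧ ¬A) ∧ (E ∨ A)) ∧ ((A ∧ E) ∨ A) = a·b on (0.1176, 0.8696) = 0.1023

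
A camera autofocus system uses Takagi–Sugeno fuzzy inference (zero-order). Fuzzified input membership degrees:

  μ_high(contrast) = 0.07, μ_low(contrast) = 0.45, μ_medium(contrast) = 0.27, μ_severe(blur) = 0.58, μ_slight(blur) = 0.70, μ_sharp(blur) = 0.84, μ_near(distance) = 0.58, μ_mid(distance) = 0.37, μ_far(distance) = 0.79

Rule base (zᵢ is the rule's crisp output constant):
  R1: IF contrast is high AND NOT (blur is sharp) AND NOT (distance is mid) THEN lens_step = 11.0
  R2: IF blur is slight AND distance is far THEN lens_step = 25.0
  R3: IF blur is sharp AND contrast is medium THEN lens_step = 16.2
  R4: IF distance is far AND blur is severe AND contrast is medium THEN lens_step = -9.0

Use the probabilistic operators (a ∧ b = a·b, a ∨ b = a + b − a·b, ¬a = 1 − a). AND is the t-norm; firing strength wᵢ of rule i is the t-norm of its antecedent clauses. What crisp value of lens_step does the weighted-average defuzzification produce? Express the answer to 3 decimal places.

18.080

R1 (z=11.0): high=0.07, ¬sharp=1−0.84=0.16, ¬mid=1−0.37=0.63; AND[a·b] → w = 0.0071
R2 (z=25.0): slight=0.70, far=0.79; AND[a·b] → w = 0.5530
R3 (z=16.2): sharp=0.84, medium=0.27; AND[a·b] → w = 0.2268
R4 (z=-9.0): far=0.79, severe=0.58, medium=0.27; AND[a·b] → w = 0.1237
Weighted average = (0.0071·11.0 + 0.5530·25.0 + 0.2268·16.2 + 0.1237·-9.0) / (0.0071 + 0.5530 + 0.2268 + 0.1237)
  = 16.4633 / 0.9106 = 18.080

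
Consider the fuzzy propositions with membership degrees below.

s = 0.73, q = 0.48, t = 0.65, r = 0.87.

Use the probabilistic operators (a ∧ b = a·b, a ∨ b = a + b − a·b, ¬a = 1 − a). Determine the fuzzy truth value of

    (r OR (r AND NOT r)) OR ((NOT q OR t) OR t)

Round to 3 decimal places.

NOT r = 1 − 0.8700 = 0.1300
r AND NOT r = a·b on (0.8700, 0.1300) = 0.1131
r OR (r AND NOT r) = a + b − a·b on (0.8700, 0.1131) = 0.8847
NOT q = 1 − 0.4800 = 0.5200
NOT q OR t = a + b − a·b on (0.5200, 0.6500) = 0.8320
(NOT q OR t) OR t = a + b − a·b on (0.8320, 0.6500) = 0.9412
(r OR (r AND NOT r)) OR ((NOT q OR t) OR t) = a + b − a·b on (0.8847, 0.9412) = 0.9932

0.993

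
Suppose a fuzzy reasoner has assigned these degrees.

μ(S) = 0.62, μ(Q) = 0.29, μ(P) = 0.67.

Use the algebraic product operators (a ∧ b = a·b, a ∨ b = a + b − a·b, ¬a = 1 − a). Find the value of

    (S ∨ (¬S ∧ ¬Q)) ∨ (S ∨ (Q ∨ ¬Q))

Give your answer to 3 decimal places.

0.978

¬S = 1 − 0.6200 = 0.3800
¬Q = 1 − 0.2900 = 0.7100
¬S ∧ ¬Q = a·b on (0.3800, 0.7100) = 0.2698
S ∨ (¬S ∧ ¬Q) = a + b − a·b on (0.6200, 0.2698) = 0.7225
¬Q = 1 − 0.2900 = 0.7100
Q ∨ ¬Q = a + b − a·b on (0.2900, 0.7100) = 0.7941
S ∨ (Q ∨ ¬Q) = a + b − a·b on (0.6200, 0.7941) = 0.9218
(S ∨ (¬S ∧ ¬Q)) ∨ (S ∨ (Q ∨ ¬Q)) = a + b − a·b on (0.7225, 0.9218) = 0.9783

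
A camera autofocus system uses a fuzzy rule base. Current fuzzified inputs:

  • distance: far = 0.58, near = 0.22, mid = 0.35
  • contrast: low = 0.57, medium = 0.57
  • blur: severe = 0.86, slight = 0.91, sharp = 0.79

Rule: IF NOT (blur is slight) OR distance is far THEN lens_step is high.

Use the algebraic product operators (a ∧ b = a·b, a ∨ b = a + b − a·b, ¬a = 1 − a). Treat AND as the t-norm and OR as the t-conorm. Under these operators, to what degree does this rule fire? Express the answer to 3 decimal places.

0.618

firing strength: ¬slight=1−0.91=0.09, far=0.58; OR[a + b − a·b] → w = 0.6178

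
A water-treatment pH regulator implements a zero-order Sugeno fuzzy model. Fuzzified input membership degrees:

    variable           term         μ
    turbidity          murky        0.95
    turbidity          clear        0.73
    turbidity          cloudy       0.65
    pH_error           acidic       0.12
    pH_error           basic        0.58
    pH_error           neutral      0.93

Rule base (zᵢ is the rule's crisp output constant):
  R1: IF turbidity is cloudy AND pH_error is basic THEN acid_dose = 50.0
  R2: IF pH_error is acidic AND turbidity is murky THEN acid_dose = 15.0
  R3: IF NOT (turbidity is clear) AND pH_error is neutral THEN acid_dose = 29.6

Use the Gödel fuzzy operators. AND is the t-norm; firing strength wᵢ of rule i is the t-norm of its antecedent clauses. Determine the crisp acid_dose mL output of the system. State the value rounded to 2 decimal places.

39.99

R1 (z=50.0): cloudy=0.65, basic=0.58; AND[min(a, b)] → w = 0.58
R2 (z=15.0): acidic=0.12, murky=0.95; AND[min(a, b)] → w = 0.12
R3 (z=29.6): ¬clear=1−0.73=0.27, neutral=0.93; AND[min(a, b)] → w = 0.27
Weighted average = (0.58·50.0 + 0.12·15.0 + 0.27·29.6) / (0.58 + 0.12 + 0.27)
  = 38.7920 / 0.9700 = 39.99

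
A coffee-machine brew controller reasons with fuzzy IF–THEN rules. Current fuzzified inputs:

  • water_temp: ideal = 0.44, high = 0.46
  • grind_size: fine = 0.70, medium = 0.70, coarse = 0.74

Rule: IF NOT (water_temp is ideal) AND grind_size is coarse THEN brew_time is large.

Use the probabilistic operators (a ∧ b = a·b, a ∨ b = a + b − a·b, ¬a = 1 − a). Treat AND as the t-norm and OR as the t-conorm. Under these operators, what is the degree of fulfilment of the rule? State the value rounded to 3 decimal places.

firing strength: ¬ideal=1−0.44=0.56, coarse=0.74; AND[a·b] → w = 0.4144

0.414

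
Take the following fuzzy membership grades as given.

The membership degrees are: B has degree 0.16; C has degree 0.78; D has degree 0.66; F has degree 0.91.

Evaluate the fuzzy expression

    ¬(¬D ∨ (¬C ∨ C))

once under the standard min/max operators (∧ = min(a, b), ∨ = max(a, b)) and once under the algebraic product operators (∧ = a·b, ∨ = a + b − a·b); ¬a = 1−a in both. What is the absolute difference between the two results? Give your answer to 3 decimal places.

Under standard min/max:
  ¬D = 1 − 0.66 = 0.34
  ¬C = 1 − 0.78 = 0.22
  ¬C ∨ C = max(a, b) on (0.22, 0.78) = 0.78
  ¬D ∨ (¬C ∨ C) = max(a, b) on (0.34, 0.78) = 0.78
  ¬(¬D ∨ (¬C ∨ C)) = 1 − 0.78 = 0.22
  → value = 0.2200
Under algebraic product:
  ¬D = 1 − 0.6600 = 0.3400
  ¬C = 1 − 0.7800 = 0.2200
  ¬C ∨ C = a + b − a·b on (0.2200, 0.7800) = 0.8284
  ¬D ∨ (¬C ∨ C) = a + b − a·b on (0.3400, 0.8284) = 0.8867
  ¬(¬D ∨ (¬C ∨ C)) = 1 − 0.8867 = 0.1133
  → value = 0.1133
|0.2200 − 0.1133| = 0.107

0.107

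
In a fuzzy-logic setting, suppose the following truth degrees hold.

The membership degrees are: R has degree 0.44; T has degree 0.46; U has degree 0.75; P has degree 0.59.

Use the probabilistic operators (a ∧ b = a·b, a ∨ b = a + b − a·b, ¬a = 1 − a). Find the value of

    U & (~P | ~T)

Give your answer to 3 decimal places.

0.546

~P = 1 − 0.5900 = 0.4100
~T = 1 − 0.4600 = 0.5400
~P | ~T = a + b − a·b on (0.4100, 0.5400) = 0.7286
U & (~P | ~T) = a·b on (0.7500, 0.7286) = 0.5464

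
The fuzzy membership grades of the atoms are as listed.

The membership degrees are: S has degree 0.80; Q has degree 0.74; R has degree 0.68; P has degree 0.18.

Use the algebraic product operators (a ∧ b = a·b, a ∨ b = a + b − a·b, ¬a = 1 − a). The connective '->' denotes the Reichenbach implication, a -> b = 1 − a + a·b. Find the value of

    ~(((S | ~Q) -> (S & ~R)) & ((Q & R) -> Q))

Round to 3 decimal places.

~Q = 1 − 0.7400 = 0.2600
S | ~Q = a + b − a·b on (0.8000, 0.2600) = 0.8520
~R = 1 − 0.6800 = 0.3200
S & ~R = a·b on (0.8000, 0.3200) = 0.2560
(S | ~Q) -> (S & ~R)  [Reichenbach: 1 − a + a·b] with a=0.8520, b=0.2560 → 0.3661
Q & R = a·b on (0.7400, 0.6800) = 0.5032
(Q & R) -> Q  [Reichenbach: 1 − a + a·b] with a=0.5032, b=0.7400 → 0.8692
((S | ~Q) -> (S & ~R)) & ((Q & R) -> Q) = a·b on (0.3661, 0.8692) = 0.3182
~(((S | ~Q) -> (S & ~R)) & ((Q & R) -> Q)) = 1 − 0.3182 = 0.6818

0.682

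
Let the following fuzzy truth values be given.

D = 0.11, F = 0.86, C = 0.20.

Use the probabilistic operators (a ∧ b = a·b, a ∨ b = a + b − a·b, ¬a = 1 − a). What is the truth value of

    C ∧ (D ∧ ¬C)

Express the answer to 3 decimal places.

0.018

¬C = 1 − 0.2000 = 0.8000
D ∧ ¬C = a·b on (0.1100, 0.8000) = 0.0880
C ∧ (D ∧ ¬C) = a·b on (0.2000, 0.0880) = 0.0176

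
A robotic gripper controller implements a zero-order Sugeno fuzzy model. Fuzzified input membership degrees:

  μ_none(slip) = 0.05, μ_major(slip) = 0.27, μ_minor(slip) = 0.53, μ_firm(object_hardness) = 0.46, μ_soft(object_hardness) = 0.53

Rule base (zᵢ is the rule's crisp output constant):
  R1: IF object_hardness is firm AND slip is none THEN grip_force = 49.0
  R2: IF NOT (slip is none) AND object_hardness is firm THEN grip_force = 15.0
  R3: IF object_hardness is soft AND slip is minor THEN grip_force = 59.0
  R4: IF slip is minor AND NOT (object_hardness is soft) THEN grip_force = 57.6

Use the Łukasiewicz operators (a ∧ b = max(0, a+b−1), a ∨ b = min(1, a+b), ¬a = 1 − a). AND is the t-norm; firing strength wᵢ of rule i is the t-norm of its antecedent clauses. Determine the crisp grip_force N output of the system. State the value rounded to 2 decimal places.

R1 (z=49.0): firm=0.46, none=0.05; AND[max(0, a+b−1)] → w = 0.00
R2 (z=15.0): ¬none=1−0.05=0.95, firm=0.46; AND[max(0, a+b−1)] → w = 0.41
R3 (z=59.0): soft=0.53, minor=0.53; AND[max(0, a+b−1)] → w = 0.06
R4 (z=57.6): minor=0.53, ¬soft=1−0.53=0.47; AND[max(0, a+b−1)] → w = 0.00
Weighted average = (0.00·49.0 + 0.41·15.0 + 0.06·59.0 + 0.00·57.6) / (0.00 + 0.41 + 0.06 + 0.00)
  = 9.6900 / 0.4700 = 20.62

20.62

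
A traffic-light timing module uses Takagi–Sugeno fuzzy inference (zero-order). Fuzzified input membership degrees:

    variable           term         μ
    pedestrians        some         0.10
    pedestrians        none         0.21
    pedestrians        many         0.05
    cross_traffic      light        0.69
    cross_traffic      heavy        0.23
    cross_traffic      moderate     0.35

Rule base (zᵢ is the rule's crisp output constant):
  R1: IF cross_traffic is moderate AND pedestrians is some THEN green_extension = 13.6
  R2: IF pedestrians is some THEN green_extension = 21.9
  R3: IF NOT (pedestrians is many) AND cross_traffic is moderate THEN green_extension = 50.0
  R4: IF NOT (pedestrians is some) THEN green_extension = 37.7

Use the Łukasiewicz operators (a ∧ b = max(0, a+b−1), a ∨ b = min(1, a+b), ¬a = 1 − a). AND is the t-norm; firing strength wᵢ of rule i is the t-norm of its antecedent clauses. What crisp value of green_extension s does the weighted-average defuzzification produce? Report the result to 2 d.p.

R1 (z=13.6): moderate=0.35, some=0.10; AND[max(0, a+b−1)] → w = 0.00
R2 (z=21.9): some=0.10 → w = 0.10
R3 (z=50.0): ¬many=1−0.05=0.95, moderate=0.35; AND[max(0, a+b−1)] → w = 0.30
R4 (z=37.7): ¬some=1−0.10=0.90 → w = 0.90
Weighted average = (0.00·13.6 + 0.10·21.9 + 0.30·50.0 + 0.90·37.7) / (0.00 + 0.10 + 0.30 + 0.90)
  = 51.1200 / 1.3000 = 39.32

39.32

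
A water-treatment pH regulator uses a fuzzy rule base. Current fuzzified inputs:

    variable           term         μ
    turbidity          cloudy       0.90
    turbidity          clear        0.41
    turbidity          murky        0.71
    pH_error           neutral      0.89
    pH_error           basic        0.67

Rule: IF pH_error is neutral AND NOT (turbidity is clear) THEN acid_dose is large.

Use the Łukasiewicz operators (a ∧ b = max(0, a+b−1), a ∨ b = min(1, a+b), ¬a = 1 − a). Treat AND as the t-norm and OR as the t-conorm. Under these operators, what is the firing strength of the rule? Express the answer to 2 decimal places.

firing strength: neutral=0.89, ¬clear=1−0.41=0.59; AND[max(0, a+b−1)] → w = 0.48

0.48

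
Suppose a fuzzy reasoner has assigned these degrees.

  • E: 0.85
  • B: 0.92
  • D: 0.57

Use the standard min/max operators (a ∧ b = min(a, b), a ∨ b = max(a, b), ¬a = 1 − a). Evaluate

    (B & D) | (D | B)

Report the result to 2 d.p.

0.92

B & D = min(a, b) on (0.92, 0.57) = 0.57
D | B = max(a, b) on (0.57, 0.92) = 0.92
(B & D) | (D | B) = max(a, b) on (0.57, 0.92) = 0.92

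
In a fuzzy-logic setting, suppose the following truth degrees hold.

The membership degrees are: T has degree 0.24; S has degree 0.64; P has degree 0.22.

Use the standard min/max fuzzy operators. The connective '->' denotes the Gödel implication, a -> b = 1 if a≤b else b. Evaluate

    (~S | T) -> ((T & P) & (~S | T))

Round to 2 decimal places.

0.22

~S = 1 − 0.64 = 0.36
~S | T = max(a, b) on (0.36, 0.24) = 0.36
T & P = min(a, b) on (0.24, 0.22) = 0.22
~S = 1 − 0.64 = 0.36
~S | T = max(a, b) on (0.36, 0.24) = 0.36
(T & P) & (~S | T) = min(a, b) on (0.22, 0.36) = 0.22
(~S | T) -> ((T & P) & (~S | T))  [Gödel: 1 if a≤b else b] with a=0.36, b=0.22 → 0.22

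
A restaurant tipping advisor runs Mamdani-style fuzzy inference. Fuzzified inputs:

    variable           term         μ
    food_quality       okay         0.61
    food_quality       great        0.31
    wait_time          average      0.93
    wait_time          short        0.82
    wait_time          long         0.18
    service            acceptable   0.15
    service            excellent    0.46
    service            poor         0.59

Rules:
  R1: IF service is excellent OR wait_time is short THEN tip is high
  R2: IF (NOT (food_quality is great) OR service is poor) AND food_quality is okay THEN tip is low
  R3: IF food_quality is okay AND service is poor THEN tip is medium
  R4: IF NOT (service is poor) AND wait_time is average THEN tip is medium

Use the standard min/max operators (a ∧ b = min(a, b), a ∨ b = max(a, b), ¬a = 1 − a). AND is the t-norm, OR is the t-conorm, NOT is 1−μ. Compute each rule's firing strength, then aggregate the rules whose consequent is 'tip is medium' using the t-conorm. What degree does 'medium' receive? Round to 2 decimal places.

R1: excellent=0.46, short=0.82; OR[max(a, b)] → w = 0.82
R2: (¬great=1−0.31=0.69 OR poor=0.59) = 0.69; AND[min(a, b)] with okay=0.61 → w = 0.61
R3: okay=0.61, poor=0.59; AND[min(a, b)] → w = 0.59
R4: ¬poor=1−0.59=0.41, average=0.93; AND[min(a, b)] → w = 0.41
Rules with consequent 'medium': {R3, R4} → strengths 0.59, 0.41
Aggregate via t-conorm [max(a, b)]: 0.59

0.59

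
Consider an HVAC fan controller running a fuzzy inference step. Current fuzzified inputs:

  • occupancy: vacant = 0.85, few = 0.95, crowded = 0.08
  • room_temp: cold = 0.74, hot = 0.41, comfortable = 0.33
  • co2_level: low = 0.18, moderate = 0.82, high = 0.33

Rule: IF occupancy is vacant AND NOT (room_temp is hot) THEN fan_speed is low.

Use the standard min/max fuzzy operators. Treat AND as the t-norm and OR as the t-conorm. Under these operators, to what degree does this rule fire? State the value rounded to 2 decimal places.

0.59

firing strength: vacant=0.85, ¬hot=1−0.41=0.59; AND[min(a, b)] → w = 0.59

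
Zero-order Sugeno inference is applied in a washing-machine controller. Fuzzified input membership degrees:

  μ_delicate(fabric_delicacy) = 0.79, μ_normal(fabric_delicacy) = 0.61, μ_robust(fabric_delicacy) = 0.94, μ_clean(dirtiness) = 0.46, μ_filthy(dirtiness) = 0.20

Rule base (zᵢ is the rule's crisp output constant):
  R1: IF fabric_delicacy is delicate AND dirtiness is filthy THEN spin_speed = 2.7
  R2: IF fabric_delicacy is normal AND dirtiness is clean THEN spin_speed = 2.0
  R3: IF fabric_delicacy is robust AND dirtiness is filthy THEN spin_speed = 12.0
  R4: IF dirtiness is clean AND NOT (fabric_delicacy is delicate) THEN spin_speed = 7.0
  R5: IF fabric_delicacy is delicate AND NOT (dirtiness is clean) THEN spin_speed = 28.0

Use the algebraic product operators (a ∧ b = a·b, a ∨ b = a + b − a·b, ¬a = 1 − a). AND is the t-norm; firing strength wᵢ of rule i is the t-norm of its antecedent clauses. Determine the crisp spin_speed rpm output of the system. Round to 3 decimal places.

R1 (z=2.7): delicate=0.79, filthy=0.20; AND[a·b] → w = 0.1580
R2 (z=2.0): normal=0.61, clean=0.46; AND[a·b] → w = 0.2806
R3 (z=12.0): robust=0.94, filthy=0.20; AND[a·b] → w = 0.1880
R4 (z=7.0): clean=0.46, ¬delicate=1−0.79=0.21; AND[a·b] → w = 0.0966
R5 (z=28.0): delicate=0.79, ¬clean=1−0.46=0.54; AND[a·b] → w = 0.4266
Weighted average = (0.1580·2.7 + 0.2806·2.0 + 0.1880·12.0 + 0.0966·7.0 + 0.4266·28.0) / (0.1580 + 0.2806 + 0.1880 + 0.0966 + 0.4266)
  = 15.8648 / 1.1498 = 13.798

13.798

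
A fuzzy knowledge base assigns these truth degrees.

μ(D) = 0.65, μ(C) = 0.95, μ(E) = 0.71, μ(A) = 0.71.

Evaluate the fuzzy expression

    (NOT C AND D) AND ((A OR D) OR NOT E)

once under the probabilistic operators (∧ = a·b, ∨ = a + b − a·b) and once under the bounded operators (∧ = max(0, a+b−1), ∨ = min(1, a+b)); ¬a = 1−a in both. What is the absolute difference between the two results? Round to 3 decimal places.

0.030

Under probabilistic:
  NOT C = 1 − 0.9500 = 0.0500
  NOT C AND D = a·b on (0.0500, 0.6500) = 0.0325
  A OR D = a + b − a·b on (0.7100, 0.6500) = 0.8985
  NOT E = 1 − 0.7100 = 0.2900
  (A OR D) OR NOT E = a + b − a·b on (0.8985, 0.2900) = 0.9279
  (NOT C AND D) AND ((A OR D) OR NOT E) = a·b on (0.0325, 0.9279) = 0.0302
  → value = 0.0302
Under bounded:
  NOT C = 1 − 0.95 = 0.05
  NOT C AND D = max(0, a+b−1) on (0.05, 0.65) = 0.00
  A OR D = min(1, a+b) on (0.71, 0.65) = 1.00
  NOT E = 1 − 0.71 = 0.29
  (A OR D) OR NOT E = min(1, a+b) on (1.00, 0.29) = 1.00
  (NOT C AND D) AND ((A OR D) OR NOT E) = max(0, a+b−1) on (0.00, 1.00) = 0.00
  → value = 0.0000
|0.0302 − 0.0000| = 0.030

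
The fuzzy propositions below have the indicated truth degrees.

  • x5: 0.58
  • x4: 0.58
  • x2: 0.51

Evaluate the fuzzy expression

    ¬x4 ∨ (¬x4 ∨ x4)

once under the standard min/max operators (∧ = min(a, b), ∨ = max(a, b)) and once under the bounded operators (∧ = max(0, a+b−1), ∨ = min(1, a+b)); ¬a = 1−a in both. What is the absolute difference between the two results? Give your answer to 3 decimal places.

Under standard min/max:
  ¬x4 = 1 − 0.58 = 0.42
  ¬x4 = 1 − 0.58 = 0.42
  ¬x4 ∨ x4 = max(a, b) on (0.42, 0.58) = 0.58
  ¬x4 ∨ (¬x4 ∨ x4) = max(a, b) on (0.42, 0.58) = 0.58
  → value = 0.5800
Under bounded:
  ¬x4 = 1 − 0.58 = 0.42
  ¬x4 = 1 − 0.58 = 0.42
  ¬x4 ∨ x4 = min(1, a+b) on (0.42, 0.58) = 1.00
  ¬x4 ∨ (¬x4 ∨ x4) = min(1, a+b) on (0.42, 1.00) = 1.00
  → value = 1.0000
|0.5800 − 1.0000| = 0.420

0.420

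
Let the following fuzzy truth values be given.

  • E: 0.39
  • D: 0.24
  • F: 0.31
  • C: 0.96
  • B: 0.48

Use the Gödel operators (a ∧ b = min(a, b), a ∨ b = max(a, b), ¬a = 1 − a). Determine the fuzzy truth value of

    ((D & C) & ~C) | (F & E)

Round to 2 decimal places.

D & C = min(a, b) on (0.24, 0.96) = 0.24
~C = 1 − 0.96 = 0.04
(D & C) & ~C = min(a, b) on (0.24, 0.04) = 0.04
F & E = min(a, b) on (0.31, 0.39) = 0.31
((D & C) & ~C) | (F & E) = max(a, b) on (0.04, 0.31) = 0.31

0.31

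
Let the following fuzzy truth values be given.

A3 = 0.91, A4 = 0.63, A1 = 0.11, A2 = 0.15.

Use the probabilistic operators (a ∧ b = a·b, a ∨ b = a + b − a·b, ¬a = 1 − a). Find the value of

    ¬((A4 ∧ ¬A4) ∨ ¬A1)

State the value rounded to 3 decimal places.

¬A4 = 1 − 0.6300 = 0.3700
A4 ∧ ¬A4 = a·b on (0.6300, 0.3700) = 0.2331
¬A1 = 1 − 0.1100 = 0.8900
(A4 ∧ ¬A4) ∨ ¬A1 = a + b − a·b on (0.2331, 0.8900) = 0.9156
¬((A4 ∧ ¬A4) ∨ ¬A1) = 1 − 0.9156 = 0.0844

0.084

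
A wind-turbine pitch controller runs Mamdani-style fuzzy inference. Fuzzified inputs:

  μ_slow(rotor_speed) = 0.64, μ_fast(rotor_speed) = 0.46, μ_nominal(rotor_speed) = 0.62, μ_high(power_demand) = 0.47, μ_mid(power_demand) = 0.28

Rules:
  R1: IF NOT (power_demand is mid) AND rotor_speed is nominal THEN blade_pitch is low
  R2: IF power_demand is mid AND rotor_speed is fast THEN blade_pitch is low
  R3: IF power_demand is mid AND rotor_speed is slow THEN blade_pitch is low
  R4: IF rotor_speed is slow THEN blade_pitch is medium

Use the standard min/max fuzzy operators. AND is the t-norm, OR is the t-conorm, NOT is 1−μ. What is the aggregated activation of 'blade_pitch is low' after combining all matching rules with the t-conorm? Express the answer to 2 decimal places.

R1: ¬mid=1−0.28=0.72, nominal=0.62; AND[min(a, b)] → w = 0.62
R2: mid=0.28, fast=0.46; AND[min(a, b)] → w = 0.28
R3: mid=0.28, slow=0.64; AND[min(a, b)] → w = 0.28
R4: slow=0.64 → w = 0.64
Rules with consequent 'low': {R1, R2, R3} → strengths 0.62, 0.28, 0.28
Aggregate via t-conorm [max(a, b)]: 0.62

0.62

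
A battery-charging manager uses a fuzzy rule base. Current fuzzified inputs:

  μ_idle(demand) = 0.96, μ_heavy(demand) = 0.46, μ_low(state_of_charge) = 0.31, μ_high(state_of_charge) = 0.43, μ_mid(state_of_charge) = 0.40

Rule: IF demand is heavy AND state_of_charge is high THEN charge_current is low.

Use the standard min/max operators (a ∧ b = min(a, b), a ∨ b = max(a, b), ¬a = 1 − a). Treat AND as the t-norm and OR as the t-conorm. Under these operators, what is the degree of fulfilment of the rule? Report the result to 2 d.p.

firing strength: heavy=0.46, high=0.43; AND[min(a, b)] → w = 0.43

0.43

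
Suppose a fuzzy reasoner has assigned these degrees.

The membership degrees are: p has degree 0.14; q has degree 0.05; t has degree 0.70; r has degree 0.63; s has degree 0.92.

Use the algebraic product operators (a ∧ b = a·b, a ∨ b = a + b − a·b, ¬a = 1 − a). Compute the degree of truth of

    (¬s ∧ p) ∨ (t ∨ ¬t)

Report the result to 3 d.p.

¬s = 1 − 0.9200 = 0.0800
¬s ∧ p = a·b on (0.0800, 0.1400) = 0.0112
¬t = 1 − 0.7000 = 0.3000
t ∨ ¬t = a + b − a·b on (0.7000, 0.3000) = 0.7900
(¬s ∧ p) ∨ (t ∨ ¬t) = a + b − a·b on (0.0112, 0.7900) = 0.7924

0.792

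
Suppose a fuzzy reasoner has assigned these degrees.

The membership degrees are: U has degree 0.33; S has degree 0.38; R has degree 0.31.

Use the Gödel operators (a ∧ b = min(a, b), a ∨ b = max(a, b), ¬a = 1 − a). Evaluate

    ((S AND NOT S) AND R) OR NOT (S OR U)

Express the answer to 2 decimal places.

NOT S = 1 − 0.38 = 0.62
S AND NOT S = min(a, b) on (0.38, 0.62) = 0.38
(S AND NOT S) AND R = min(a, b) on (0.38, 0.31) = 0.31
S OR U = max(a, b) on (0.38, 0.33) = 0.38
NOT (S OR U) = 1 − 0.38 = 0.62
((S AND NOT S) AND R) OR NOT (S OR U) = max(a, b) on (0.31, 0.62) = 0.62

0.62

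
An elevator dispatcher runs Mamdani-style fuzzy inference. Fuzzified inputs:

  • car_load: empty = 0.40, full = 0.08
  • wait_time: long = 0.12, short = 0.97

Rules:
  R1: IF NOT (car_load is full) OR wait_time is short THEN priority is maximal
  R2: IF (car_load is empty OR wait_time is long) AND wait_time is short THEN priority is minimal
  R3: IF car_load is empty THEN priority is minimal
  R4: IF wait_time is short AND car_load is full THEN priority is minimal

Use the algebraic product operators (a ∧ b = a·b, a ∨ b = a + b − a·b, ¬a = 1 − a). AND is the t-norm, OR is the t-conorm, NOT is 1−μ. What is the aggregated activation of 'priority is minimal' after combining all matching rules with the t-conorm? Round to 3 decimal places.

0.700

R1: ¬full=1−0.08=0.92, short=0.97; OR[a + b − a·b] → w = 0.9976
R2: (empty=0.40 OR long=0.12) = 0.4720; AND[a·b] with short=0.97 → w = 0.4578
R3: empty=0.40 → w = 0.4000
R4: short=0.97, full=0.08; AND[a·b] → w = 0.0776
Rules with consequent 'minimal': {R2, R3, R4} → strengths 0.4578, 0.4000, 0.0776
Aggregate via t-conorm [a + b − a·b]: 0.6999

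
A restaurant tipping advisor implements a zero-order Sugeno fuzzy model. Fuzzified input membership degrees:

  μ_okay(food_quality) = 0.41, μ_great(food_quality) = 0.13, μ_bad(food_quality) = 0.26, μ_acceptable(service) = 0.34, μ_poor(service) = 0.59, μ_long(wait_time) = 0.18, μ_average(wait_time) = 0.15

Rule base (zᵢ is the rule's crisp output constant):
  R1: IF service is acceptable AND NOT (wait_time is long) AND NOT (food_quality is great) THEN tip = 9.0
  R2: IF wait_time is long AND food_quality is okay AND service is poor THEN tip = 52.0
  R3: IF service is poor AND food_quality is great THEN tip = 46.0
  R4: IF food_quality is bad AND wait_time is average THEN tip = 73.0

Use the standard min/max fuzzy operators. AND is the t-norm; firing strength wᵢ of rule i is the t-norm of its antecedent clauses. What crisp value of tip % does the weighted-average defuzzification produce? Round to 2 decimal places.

R1 (z=9.0): acceptable=0.34, ¬long=1−0.18=0.82, ¬great=1−0.13=0.87; AND[min(a, b)] → w = 0.34
R2 (z=52.0): long=0.18, okay=0.41, poor=0.59; AND[min(a, b)] → w = 0.18
R3 (z=46.0): poor=0.59, great=0.13; AND[min(a, b)] → w = 0.13
R4 (z=73.0): bad=0.26, average=0.15; AND[min(a, b)] → w = 0.15
Weighted average = (0.34·9.0 + 0.18·52.0 + 0.13·46.0 + 0.15·73.0) / (0.34 + 0.18 + 0.13 + 0.15)
  = 29.3500 / 0.8000 = 36.69

36.69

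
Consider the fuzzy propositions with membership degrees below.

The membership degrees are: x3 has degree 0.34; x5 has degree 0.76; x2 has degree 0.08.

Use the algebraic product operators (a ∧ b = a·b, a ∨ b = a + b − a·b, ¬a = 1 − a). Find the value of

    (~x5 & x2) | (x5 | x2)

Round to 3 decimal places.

0.783

~x5 = 1 − 0.7600 = 0.2400
~x5 & x2 = a·b on (0.2400, 0.0800) = 0.0192
x5 | x2 = a + b − a·b on (0.7600, 0.0800) = 0.7792
(~x5 & x2) | (x5 | x2) = a + b − a·b on (0.0192, 0.7792) = 0.7834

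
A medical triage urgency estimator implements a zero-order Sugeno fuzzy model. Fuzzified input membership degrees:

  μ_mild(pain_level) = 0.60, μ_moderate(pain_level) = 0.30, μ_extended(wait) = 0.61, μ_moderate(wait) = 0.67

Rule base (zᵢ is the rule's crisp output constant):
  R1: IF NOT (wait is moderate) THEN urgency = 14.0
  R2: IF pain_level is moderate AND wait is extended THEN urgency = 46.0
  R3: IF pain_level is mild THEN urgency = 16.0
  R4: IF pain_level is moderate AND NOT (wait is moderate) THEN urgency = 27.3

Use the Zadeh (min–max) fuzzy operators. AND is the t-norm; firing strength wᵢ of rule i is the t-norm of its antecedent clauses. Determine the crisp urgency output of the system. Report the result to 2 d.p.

R1 (z=14.0): ¬moderate=1−0.67=0.33 → w = 0.33
R2 (z=46.0): moderate=0.30, extended=0.61; AND[min(a, b)] → w = 0.30
R3 (z=16.0): mild=0.60 → w = 0.60
R4 (z=27.3): moderate=0.30, ¬moderate=1−0.67=0.33; AND[min(a, b)] → w = 0.30
Weighted average = (0.33·14.0 + 0.30·46.0 + 0.60·16.0 + 0.30·27.3) / (0.33 + 0.30 + 0.60 + 0.30)
  = 36.2100 / 1.5300 = 23.67

23.67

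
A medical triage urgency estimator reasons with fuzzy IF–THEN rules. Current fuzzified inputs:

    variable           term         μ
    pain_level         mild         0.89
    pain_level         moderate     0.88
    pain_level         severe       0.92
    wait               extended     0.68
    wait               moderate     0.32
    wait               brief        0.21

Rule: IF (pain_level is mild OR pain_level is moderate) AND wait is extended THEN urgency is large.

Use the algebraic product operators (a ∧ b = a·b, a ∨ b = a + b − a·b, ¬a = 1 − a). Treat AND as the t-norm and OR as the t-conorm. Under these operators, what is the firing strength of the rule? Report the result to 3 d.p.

0.671

firing strength: (mild=0.89 OR moderate=0.88) = 0.9868; AND[a·b] with extended=0.68 → w = 0.6710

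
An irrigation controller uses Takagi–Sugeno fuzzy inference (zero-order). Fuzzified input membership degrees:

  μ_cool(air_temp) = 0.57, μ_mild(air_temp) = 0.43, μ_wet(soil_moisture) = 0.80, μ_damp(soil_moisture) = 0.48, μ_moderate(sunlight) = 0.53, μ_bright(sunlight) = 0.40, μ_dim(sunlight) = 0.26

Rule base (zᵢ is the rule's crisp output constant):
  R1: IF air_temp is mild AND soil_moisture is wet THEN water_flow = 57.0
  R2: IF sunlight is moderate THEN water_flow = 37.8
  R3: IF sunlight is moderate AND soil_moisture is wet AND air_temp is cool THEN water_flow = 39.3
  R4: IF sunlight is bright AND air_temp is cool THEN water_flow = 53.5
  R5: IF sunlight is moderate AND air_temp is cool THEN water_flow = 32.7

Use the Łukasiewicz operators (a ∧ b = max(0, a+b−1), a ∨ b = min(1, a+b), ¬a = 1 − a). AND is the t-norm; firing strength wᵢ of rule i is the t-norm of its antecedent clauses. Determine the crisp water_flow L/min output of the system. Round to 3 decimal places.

R1 (z=57.0): mild=0.43, wet=0.80; AND[max(0, a+b−1)] → w = 0.23
R2 (z=37.8): moderate=0.53 → w = 0.53
R3 (z=39.3): moderate=0.53, wet=0.80, cool=0.57; AND[max(0, a+b−1)] → w = 0.00
R4 (z=53.5): bright=0.40, cool=0.57; AND[max(0, a+b−1)] → w = 0.00
R5 (z=32.7): moderate=0.53, cool=0.57; AND[max(0, a+b−1)] → w = 0.10
Weighted average = (0.23·57.0 + 0.53·37.8 + 0.00·39.3 + 0.00·53.5 + 0.10·32.7) / (0.23 + 0.53 + 0.00 + 0.00 + 0.10)
  = 36.4140 / 0.8600 = 42.342

42.342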